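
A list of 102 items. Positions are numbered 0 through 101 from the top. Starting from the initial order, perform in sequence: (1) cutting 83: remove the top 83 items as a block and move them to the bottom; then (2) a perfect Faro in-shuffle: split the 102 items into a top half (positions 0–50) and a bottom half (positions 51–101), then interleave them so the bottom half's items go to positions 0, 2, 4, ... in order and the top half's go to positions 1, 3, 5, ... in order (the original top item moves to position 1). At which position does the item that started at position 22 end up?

83

Track the item from position 22 forward through each operation:
  after op 1 (cut 83): 22 → 41
  after op 2 (in-shuffle): 41 → 83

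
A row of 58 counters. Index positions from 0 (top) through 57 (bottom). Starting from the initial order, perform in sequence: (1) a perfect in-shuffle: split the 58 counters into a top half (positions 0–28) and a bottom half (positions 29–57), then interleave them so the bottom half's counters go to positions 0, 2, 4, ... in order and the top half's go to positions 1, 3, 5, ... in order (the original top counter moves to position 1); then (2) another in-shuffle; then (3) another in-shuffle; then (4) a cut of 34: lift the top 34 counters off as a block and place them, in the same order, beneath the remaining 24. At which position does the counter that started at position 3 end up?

55

Track the counter from position 3 forward through each operation:
  after op 1 (in-shuffle): 3 → 7
  after op 2 (in-shuffle): 7 → 15
  after op 3 (in-shuffle): 15 → 31
  after op 4 (cut 34): 31 → 55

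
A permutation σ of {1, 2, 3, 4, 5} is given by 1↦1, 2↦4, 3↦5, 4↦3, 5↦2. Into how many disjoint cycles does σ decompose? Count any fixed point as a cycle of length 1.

Cycle decomposition: (1) (2 4 3 5).
2 cycles.

2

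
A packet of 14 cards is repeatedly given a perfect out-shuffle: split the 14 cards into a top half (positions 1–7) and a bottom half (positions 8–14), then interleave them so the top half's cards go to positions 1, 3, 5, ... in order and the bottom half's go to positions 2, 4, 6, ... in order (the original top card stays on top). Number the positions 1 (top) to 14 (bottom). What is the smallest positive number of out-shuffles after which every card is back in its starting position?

12

The out-shuffle permutes the 14 positions with cycle lengths [1, 1, 12].
Every card is home exactly when every cycle has completed a whole number of laps, i.e. after lcm(1, 12) = 12 out-shuffles.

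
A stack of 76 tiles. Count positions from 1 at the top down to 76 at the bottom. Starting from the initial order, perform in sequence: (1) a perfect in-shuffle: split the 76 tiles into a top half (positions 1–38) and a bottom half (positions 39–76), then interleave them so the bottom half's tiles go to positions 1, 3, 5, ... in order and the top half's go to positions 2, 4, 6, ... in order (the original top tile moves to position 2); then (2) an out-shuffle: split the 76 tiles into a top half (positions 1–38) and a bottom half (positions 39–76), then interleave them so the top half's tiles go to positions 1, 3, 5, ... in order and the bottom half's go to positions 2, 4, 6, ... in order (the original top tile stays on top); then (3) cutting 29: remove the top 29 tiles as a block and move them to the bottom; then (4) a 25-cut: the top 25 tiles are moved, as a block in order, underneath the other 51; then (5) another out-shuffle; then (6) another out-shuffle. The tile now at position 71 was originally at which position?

Undo the operations in reverse order, starting from position 71:
  undo op 6 (out-shuffle, from top half): 71 ← 36
  undo op 5 (out-shuffle, from bottom half): 36 ← 56
  undo op 4 (cut 25): 56 ← 5
  undo op 3 (cut 29): 5 ← 34
  undo op 2 (out-shuffle, from bottom half): 34 ← 55
  undo op 1 (in-shuffle, from bottom half): 55 ← 66
So the tile at position 71 came from original position 66.

66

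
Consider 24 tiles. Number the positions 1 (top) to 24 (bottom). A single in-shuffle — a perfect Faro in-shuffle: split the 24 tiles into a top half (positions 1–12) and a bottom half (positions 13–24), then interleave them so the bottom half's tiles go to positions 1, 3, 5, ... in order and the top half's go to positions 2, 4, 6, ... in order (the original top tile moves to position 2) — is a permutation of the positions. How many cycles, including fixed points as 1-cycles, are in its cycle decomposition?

Trace each unvisited position around until it returns:
(1 2 4 8 16 7 ... len 20) (5 10 20 15)
2 cycles in total.

2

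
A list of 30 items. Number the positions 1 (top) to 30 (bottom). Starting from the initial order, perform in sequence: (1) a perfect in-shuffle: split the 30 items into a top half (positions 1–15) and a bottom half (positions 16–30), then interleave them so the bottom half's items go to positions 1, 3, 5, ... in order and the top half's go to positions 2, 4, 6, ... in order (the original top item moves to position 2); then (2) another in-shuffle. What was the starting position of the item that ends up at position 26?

Undo the operations in reverse order, starting from position 26:
  undo op 2 (in-shuffle, from top half): 26 ← 13
  undo op 1 (in-shuffle, from bottom half): 13 ← 22
So the item at position 26 came from original position 22.

22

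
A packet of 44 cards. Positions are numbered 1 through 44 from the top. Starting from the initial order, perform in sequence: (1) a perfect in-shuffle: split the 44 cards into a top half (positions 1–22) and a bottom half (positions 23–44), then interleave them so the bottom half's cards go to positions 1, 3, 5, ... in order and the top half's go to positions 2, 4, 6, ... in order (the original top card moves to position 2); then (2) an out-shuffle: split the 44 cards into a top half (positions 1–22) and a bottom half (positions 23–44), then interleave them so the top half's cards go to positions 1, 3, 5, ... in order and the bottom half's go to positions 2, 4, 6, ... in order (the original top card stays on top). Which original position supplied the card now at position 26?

Undo the operations in reverse order, starting from position 26:
  undo op 2 (out-shuffle, from bottom half): 26 ← 35
  undo op 1 (in-shuffle, from bottom half): 35 ← 40
So the card at position 26 came from original position 40.

40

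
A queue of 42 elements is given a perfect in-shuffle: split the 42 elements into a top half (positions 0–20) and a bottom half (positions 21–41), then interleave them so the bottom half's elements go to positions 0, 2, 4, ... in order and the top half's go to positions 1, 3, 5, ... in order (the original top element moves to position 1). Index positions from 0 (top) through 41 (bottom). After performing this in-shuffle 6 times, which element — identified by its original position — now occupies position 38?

7

Work backwards from position 38, undoing one in-shuffle at a time:
38 ← 40 ← 41 ← 20 ← 31 ← 15 ← 7
So the element now at position 38 started at position 7.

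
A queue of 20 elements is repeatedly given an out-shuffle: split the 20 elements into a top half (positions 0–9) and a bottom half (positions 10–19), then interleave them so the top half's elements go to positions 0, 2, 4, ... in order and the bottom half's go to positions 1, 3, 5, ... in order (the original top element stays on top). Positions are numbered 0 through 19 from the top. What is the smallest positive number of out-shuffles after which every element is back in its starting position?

18

The out-shuffle permutes the 20 positions with cycle lengths [1, 1, 18].
Every element is home exactly when every cycle has completed a whole number of laps, i.e. after lcm(1, 18) = 18 out-shuffles.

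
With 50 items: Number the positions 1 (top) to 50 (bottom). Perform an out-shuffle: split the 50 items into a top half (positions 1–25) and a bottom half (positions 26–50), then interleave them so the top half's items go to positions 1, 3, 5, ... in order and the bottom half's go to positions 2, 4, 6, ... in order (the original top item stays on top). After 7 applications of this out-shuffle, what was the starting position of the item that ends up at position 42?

4

Work backwards from position 42, undoing one out-shuffle at a time:
42 ← 46 ← 48 ← 49 ← 25 ← 13 ← 7 ← 4
So the item now at position 42 started at position 4.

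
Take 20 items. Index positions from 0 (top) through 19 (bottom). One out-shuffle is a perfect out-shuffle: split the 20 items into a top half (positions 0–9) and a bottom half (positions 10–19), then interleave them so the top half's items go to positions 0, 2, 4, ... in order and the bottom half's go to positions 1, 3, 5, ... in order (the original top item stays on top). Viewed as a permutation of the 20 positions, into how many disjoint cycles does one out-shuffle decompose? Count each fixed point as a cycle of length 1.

3

Trace each unvisited position around until it returns:
(0) (1 2 4 8 16 13 ... len 18) (19)
3 cycles in total.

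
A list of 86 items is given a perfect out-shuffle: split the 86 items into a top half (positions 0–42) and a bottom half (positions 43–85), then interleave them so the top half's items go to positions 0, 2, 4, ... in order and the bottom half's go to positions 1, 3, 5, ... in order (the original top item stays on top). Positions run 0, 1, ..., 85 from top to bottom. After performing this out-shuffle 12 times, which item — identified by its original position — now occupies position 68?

Work backwards from position 68, undoing one out-shuffle at a time:
68 ← 34 ← 17 ← 51 ← 68 ← 34 ← 17 ← 51 ← 68 ← 34 ← 17 ← 51 ← 68
So the item now at position 68 started at position 68.

68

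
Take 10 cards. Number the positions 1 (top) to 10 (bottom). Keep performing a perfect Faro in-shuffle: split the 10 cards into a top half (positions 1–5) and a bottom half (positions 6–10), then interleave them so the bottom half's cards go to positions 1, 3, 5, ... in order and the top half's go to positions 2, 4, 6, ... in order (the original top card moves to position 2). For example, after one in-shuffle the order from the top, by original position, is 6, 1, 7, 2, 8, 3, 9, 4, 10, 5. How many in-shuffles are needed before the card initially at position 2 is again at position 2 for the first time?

10

Follow position 2 under repeated in-shuffles:
2 → 4 → 8 → 5 → 10 → 9 → 7 → 3 → 6 → 1 → 2
It first returns after 10 in-shuffles.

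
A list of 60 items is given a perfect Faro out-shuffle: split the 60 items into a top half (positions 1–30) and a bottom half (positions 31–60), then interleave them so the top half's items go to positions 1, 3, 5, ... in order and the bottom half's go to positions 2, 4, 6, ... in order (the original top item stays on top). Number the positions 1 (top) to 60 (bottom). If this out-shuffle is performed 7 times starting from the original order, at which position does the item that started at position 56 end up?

Track the item's position through each out-shuffle:
56 → 52 → 44 → 28 → 55 → 50 → 40 → 20

20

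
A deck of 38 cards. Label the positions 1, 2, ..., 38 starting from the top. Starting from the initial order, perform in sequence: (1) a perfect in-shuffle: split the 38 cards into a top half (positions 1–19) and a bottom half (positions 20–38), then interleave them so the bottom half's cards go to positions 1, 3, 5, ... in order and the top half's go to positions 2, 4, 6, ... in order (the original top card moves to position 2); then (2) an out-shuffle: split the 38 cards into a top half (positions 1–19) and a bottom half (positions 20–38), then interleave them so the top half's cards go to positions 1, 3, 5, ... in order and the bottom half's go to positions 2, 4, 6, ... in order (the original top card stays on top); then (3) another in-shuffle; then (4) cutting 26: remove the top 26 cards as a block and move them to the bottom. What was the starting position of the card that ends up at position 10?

Undo the operations in reverse order, starting from position 10:
  undo op 4 (cut 26): 10 ← 36
  undo op 3 (in-shuffle, from top half): 36 ← 18
  undo op 2 (out-shuffle, from bottom half): 18 ← 28
  undo op 1 (in-shuffle, from top half): 28 ← 14
So the card at position 10 came from original position 14.

14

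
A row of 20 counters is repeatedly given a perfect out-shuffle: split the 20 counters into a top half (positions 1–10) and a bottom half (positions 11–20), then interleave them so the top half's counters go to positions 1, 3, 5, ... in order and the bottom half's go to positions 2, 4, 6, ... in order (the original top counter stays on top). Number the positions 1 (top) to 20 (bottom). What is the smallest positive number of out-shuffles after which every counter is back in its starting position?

The out-shuffle permutes the 20 positions with cycle lengths [1, 1, 18].
Every counter is home exactly when every cycle has completed a whole number of laps, i.e. after lcm(1, 18) = 18 out-shuffles.

18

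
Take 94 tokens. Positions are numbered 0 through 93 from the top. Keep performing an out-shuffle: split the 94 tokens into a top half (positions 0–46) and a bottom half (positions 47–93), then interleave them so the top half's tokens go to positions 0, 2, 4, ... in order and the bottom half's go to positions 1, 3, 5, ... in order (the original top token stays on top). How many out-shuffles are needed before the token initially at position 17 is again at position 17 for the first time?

Follow position 17 under repeated out-shuffles:
17 → 34 → 68 → 43 → 86 → 79 → 65 → 37 → 74 → 55 → 17
It first returns after 10 out-shuffles.

10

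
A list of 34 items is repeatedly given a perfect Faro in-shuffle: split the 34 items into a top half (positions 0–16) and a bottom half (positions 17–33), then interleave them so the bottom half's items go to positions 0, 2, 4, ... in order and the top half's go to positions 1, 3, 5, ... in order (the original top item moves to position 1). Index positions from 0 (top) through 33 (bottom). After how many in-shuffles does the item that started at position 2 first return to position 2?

12

Follow position 2 under repeated in-shuffles:
2 → 5 → 11 → 23 → 12 → 25 → 16 → 33 → 32 → 30 → 26 → 18 → 2
It first returns after 12 in-shuffles.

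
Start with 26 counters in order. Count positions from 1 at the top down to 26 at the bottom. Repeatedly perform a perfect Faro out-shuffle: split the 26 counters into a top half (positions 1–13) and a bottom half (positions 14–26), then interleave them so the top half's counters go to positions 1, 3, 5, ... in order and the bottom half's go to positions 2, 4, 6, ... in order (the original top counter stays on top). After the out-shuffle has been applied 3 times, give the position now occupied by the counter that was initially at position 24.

Track the counter's position through each out-shuffle:
24 → 22 → 18 → 10

10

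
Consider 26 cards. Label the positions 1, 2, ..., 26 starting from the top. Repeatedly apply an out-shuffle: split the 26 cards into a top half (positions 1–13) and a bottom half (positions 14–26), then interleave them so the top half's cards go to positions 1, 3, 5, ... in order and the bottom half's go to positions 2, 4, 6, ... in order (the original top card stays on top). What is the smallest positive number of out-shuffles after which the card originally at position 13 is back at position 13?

Follow position 13 under repeated out-shuffles:
13 → 25 → 24 → 22 → 18 → 10 → 19 → 12 → 23 → 20 → 14 → 2 → 3 → 5 → 9 → 17 → 8 → 15 → 4 → 7 → 13
It first returns after 20 out-shuffles.

20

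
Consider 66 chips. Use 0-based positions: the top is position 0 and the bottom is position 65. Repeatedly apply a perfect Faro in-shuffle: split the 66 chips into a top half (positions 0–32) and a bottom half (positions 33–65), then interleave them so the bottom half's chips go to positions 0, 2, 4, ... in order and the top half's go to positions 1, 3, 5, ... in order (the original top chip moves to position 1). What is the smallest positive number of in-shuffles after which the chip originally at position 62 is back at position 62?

Follow position 62 under repeated in-shuffles:
62 → 58 → 50 → 34 → 2 → 5 → 11 → 23 → ... → 62 (length 66)
It first returns after 66 in-shuffles.

66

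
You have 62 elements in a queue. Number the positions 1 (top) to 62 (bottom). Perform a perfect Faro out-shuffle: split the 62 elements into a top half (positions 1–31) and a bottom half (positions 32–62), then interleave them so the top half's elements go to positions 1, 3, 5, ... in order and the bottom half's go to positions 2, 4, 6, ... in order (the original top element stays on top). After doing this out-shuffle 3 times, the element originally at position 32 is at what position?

Track the element's position through each out-shuffle:
32 → 2 → 3 → 5

5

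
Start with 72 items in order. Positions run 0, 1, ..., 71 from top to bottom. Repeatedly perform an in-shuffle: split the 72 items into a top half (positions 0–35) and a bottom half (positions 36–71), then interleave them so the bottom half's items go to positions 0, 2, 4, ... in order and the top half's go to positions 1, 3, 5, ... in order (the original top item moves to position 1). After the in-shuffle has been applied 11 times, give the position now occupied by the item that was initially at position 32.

58

Track the item's position through each in-shuffle:
32 → 65 → 58 → 44 → 16 → 33 → 67 → 62 → 52 → 32 → 65 → 58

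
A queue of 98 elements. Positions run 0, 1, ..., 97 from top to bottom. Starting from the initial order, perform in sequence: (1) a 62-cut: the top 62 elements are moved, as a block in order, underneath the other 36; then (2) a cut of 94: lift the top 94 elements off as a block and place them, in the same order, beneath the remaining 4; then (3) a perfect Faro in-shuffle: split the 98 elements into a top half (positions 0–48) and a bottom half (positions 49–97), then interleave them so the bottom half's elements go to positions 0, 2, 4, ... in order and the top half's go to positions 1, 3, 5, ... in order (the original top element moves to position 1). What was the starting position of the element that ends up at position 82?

Undo the operations in reverse order, starting from position 82:
  undo op 3 (in-shuffle, from bottom half): 82 ← 90
  undo op 2 (cut 94): 90 ← 86
  undo op 1 (cut 62): 86 ← 50
So the element at position 82 came from original position 50.

50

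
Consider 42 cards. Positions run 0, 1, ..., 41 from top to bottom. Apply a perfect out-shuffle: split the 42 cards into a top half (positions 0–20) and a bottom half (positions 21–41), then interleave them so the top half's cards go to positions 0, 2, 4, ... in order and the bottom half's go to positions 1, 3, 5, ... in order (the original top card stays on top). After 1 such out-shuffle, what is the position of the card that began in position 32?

Track the card's position through each out-shuffle:
32 → 23

23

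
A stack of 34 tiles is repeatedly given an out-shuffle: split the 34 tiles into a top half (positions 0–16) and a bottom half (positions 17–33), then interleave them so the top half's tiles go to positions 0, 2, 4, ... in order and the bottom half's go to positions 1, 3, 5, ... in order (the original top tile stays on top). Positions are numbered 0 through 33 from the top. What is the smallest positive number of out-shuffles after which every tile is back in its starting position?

The out-shuffle permutes the 34 positions with cycle lengths [1, 1, 2, 10, 10, 10].
Every tile is home exactly when every cycle has completed a whole number of laps, i.e. after lcm(1, 2, 10) = 10 out-shuffles.

10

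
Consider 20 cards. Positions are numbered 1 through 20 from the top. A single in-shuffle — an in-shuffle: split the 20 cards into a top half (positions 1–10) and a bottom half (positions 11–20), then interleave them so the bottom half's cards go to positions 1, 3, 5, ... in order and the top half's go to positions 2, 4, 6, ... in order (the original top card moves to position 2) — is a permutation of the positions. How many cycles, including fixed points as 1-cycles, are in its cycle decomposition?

Trace each unvisited position around until it returns:
(1 2 4 8 16 11) (3 6 12) (5 10 20 19 17 13) (7 14) (9 18 15)
5 cycles in total.

5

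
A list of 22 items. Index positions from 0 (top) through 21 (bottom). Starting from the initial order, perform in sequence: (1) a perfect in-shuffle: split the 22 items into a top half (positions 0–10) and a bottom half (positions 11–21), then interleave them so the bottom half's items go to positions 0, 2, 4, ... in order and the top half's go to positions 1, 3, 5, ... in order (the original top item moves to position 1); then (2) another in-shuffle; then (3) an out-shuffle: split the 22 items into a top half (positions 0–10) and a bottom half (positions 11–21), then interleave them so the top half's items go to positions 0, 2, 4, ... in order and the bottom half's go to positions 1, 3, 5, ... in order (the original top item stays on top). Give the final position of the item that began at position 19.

Track the item from position 19 forward through each operation:
  after op 1 (in-shuffle): 19 → 16
  after op 2 (in-shuffle): 16 → 10
  after op 3 (out-shuffle): 10 → 20

20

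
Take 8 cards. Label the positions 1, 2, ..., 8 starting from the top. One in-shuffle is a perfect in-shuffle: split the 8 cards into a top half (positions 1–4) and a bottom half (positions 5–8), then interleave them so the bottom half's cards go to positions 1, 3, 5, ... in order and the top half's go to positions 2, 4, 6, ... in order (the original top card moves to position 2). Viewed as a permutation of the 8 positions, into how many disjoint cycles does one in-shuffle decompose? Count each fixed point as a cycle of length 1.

2

Trace each unvisited position around until it returns:
(1 2 4 8 7 5) (3 6)
2 cycles in total.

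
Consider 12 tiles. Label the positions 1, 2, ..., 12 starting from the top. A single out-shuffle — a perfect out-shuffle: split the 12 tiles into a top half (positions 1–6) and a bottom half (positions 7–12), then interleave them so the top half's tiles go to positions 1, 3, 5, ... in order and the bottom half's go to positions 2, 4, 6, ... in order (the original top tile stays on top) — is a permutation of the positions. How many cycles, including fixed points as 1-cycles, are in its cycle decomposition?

Trace each unvisited position around until it returns:
(1) (2 3 5 9 6 11 10 8 4 7) (12)
3 cycles in total.

3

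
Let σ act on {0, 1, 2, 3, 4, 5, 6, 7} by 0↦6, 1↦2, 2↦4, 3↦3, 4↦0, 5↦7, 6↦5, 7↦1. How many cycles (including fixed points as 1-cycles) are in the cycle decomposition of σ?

2

Cycle decomposition: (0 6 5 7 1 2 4) (3).
2 cycles.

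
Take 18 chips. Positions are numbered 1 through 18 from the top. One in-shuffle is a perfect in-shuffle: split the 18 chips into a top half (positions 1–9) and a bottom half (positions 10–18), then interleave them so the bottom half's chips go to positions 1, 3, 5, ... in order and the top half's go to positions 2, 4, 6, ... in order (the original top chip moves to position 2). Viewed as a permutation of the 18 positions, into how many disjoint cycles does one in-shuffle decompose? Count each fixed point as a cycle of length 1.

1

Trace each unvisited position around until it returns:
(1 2 4 8 16 13 ... len 18)
1 cycle in total.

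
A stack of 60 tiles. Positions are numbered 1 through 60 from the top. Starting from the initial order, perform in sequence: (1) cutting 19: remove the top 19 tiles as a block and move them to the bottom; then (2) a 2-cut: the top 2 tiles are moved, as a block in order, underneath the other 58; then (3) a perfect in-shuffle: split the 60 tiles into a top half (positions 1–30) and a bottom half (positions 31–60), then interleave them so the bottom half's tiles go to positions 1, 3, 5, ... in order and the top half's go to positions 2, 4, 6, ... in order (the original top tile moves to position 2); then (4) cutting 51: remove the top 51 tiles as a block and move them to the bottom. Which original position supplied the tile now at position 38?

6

Undo the operations in reverse order, starting from position 38:
  undo op 4 (cut 51): 38 ← 29
  undo op 3 (in-shuffle, from bottom half): 29 ← 45
  undo op 2 (cut 2): 45 ← 47
  undo op 1 (cut 19): 47 ← 6
So the tile at position 38 came from original position 6.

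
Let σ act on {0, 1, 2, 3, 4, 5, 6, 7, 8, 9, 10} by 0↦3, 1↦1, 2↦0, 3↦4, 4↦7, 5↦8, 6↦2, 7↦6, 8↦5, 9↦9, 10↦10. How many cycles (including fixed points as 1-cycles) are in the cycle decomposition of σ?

Cycle decomposition: (0 3 4 7 6 2) (1) (5 8) (9) (10).
5 cycles.

5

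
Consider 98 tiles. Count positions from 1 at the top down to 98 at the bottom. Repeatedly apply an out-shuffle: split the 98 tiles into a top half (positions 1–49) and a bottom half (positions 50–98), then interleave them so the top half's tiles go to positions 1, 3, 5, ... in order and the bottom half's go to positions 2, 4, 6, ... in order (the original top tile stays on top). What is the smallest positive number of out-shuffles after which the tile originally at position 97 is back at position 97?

Follow position 97 under repeated out-shuffles:
97 → 96 → 94 → 90 → 82 → 66 → 34 → 67 → ... → 97 (length 48)
It first returns after 48 out-shuffles.

48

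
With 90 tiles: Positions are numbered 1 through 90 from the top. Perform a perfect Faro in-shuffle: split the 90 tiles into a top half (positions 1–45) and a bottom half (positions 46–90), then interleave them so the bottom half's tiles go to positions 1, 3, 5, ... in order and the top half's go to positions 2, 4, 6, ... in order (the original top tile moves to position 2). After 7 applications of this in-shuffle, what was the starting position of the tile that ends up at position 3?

Work backwards from position 3, undoing one in-shuffle at a time:
3 ← 47 ← 69 ← 80 ← 40 ← 20 ← 10 ← 5
So the tile now at position 3 started at position 5.

5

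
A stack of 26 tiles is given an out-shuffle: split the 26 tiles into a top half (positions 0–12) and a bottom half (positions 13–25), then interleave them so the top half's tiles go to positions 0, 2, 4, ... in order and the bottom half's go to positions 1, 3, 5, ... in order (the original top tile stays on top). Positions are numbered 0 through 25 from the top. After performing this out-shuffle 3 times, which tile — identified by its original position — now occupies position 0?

Work backwards from position 0, undoing one out-shuffle at a time:
0 ← 0 ← 0 ← 0
So the tile now at position 0 started at position 0.

0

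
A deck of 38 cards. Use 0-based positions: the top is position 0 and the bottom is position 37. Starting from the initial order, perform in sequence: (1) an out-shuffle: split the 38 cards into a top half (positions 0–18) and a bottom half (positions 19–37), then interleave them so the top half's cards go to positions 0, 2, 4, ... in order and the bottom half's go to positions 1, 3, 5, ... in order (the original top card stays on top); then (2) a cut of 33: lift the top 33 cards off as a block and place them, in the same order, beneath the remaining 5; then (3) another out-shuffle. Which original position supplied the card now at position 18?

Undo the operations in reverse order, starting from position 18:
  undo op 3 (out-shuffle, from top half): 18 ← 9
  undo op 2 (cut 33): 9 ← 4
  undo op 1 (out-shuffle, from top half): 4 ← 2
So the card at position 18 came from original position 2.

2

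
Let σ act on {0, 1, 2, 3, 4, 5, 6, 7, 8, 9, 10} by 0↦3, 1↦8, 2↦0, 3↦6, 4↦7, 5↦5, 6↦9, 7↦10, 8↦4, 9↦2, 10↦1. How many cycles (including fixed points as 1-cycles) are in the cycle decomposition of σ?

Cycle decomposition: (0 3 6 9 2) (1 8 4 7 10) (5).
3 cycles.

3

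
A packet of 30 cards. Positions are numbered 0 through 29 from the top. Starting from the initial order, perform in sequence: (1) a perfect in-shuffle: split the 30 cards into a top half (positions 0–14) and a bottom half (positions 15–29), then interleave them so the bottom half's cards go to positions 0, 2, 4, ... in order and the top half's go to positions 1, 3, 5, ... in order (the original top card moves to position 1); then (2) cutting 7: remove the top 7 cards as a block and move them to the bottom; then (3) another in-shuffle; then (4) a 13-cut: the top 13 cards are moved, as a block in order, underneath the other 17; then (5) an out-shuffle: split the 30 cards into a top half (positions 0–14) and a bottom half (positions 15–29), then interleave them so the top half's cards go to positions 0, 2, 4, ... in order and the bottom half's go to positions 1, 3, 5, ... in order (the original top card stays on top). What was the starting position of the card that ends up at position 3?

10

Undo the operations in reverse order, starting from position 3:
  undo op 5 (out-shuffle, from bottom half): 3 ← 16
  undo op 4 (cut 13): 16 ← 29
  undo op 3 (in-shuffle, from top half): 29 ← 14
  undo op 2 (cut 7): 14 ← 21
  undo op 1 (in-shuffle, from top half): 21 ← 10
So the card at position 3 came from original position 10.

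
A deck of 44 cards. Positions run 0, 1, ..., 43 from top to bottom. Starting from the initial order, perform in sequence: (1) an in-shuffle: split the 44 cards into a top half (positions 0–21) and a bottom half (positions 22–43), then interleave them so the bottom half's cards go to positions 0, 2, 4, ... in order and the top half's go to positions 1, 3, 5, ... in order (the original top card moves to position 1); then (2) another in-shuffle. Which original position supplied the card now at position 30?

18

Undo the operations in reverse order, starting from position 30:
  undo op 2 (in-shuffle, from bottom half): 30 ← 37
  undo op 1 (in-shuffle, from top half): 37 ← 18
So the card at position 30 came from original position 18.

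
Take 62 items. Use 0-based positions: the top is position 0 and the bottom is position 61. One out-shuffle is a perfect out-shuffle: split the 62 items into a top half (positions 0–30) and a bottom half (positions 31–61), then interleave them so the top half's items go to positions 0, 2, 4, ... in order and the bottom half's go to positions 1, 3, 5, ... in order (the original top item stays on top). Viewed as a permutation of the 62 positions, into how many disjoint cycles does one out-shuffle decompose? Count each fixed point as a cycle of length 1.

Trace each unvisited position around until it returns:
(0) (1 2 4 8 16 32 ... len 60) (61)
3 cycles in total.

3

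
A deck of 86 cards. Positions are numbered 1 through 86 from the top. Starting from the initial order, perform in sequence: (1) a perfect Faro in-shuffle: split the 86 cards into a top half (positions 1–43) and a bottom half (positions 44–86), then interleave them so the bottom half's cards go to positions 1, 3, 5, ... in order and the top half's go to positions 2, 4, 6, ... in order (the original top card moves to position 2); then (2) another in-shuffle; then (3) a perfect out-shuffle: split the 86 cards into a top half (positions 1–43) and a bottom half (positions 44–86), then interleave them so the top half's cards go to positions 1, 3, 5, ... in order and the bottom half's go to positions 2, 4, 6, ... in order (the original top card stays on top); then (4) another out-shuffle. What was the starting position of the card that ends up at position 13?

1

Undo the operations in reverse order, starting from position 13:
  undo op 4 (out-shuffle, from top half): 13 ← 7
  undo op 3 (out-shuffle, from top half): 7 ← 4
  undo op 2 (in-shuffle, from top half): 4 ← 2
  undo op 1 (in-shuffle, from top half): 2 ← 1
So the card at position 13 came from original position 1.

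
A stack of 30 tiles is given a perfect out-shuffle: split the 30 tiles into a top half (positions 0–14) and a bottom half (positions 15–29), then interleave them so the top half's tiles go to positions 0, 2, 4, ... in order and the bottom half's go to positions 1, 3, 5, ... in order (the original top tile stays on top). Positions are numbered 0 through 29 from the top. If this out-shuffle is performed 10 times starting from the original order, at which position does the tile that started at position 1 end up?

9

Track the tile's position through each out-shuffle:
1 → 2 → 4 → 8 → 16 → 3 → 6 → 12 → 24 → 19 → 9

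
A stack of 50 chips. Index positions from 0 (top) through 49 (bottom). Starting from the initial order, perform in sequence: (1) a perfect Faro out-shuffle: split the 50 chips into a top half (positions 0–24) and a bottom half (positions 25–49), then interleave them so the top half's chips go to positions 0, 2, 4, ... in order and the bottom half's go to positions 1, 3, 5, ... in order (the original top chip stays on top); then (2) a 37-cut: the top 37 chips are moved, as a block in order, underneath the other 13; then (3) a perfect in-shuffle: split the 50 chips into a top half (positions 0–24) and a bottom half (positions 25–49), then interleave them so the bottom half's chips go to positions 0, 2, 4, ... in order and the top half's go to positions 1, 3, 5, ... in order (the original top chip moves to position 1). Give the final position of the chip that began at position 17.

44

Track the chip from position 17 forward through each operation:
  after op 1 (out-shuffle): 17 → 34
  after op 2 (cut 37): 34 → 47
  after op 3 (in-shuffle): 47 → 44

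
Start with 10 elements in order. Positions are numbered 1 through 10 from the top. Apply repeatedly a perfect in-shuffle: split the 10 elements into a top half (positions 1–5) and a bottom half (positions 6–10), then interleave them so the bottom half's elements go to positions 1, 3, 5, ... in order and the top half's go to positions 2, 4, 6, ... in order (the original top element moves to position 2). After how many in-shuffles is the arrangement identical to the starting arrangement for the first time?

10

The in-shuffle permutes the 10 positions with cycle lengths [10].
Every element is home exactly when every cycle has completed a whole number of laps, i.e. after lcm(10) = 10 in-shuffles.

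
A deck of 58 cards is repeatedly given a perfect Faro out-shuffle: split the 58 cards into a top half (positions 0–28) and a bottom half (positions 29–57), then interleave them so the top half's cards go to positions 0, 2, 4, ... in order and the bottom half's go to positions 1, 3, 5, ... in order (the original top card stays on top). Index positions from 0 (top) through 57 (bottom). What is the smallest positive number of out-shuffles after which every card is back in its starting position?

18

The out-shuffle permutes the 58 positions with cycle lengths [1, 1, 2, 18, 18, 18].
Every card is home exactly when every cycle has completed a whole number of laps, i.e. after lcm(1, 2, 18) = 18 out-shuffles.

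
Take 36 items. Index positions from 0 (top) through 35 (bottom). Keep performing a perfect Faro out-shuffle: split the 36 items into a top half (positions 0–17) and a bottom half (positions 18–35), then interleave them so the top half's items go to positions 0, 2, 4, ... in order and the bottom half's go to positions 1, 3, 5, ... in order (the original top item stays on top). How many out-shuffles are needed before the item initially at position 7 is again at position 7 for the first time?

4

Follow position 7 under repeated out-shuffles:
7 → 14 → 28 → 21 → 7
It first returns after 4 out-shuffles.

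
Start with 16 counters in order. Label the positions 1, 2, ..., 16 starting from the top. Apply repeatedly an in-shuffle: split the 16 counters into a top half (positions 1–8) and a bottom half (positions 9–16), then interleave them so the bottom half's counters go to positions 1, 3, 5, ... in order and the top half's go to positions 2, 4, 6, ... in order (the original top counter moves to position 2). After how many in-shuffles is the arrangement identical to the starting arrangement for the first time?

8

The in-shuffle permutes the 16 positions with cycle lengths [8, 8].
Every counter is home exactly when every cycle has completed a whole number of laps, i.e. after lcm(8) = 8 in-shuffles.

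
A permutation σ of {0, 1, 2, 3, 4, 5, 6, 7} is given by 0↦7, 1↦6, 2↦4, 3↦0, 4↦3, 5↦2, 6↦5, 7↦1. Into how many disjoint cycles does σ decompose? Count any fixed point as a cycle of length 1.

1

Cycle decomposition: (0 7 1 6 5 2 4 3).
1 cycle.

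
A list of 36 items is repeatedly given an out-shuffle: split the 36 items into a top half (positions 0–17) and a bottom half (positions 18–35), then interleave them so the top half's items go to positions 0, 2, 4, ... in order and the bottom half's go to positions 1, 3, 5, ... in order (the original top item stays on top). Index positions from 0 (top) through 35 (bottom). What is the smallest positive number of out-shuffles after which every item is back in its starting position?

The out-shuffle permutes the 36 positions with cycle lengths [1, 1, 3, 3, 4, 12, 12].
Every item is home exactly when every cycle has completed a whole number of laps, i.e. after lcm(1, 3, 4, 12) = 12 out-shuffles.

12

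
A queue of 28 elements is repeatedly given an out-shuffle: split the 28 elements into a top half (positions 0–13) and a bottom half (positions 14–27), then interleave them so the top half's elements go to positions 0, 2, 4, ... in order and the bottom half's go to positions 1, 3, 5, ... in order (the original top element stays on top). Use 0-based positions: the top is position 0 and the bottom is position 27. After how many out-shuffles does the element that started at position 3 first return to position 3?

6

Follow position 3 under repeated out-shuffles:
3 → 6 → 12 → 24 → 21 → 15 → 3
It first returns after 6 out-shuffles.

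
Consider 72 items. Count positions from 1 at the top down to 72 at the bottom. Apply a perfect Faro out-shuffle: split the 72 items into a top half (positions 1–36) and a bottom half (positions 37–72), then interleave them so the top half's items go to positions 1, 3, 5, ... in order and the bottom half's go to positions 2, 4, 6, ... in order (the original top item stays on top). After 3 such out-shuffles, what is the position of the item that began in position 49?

30

Track the item's position through each out-shuffle:
49 → 26 → 51 → 30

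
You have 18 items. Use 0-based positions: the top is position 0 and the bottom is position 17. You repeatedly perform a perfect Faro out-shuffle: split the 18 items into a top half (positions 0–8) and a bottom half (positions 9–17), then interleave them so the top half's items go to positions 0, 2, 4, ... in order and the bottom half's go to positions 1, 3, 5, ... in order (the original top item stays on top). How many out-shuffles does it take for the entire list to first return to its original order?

8

The out-shuffle permutes the 18 positions with cycle lengths [1, 1, 8, 8].
Every item is home exactly when every cycle has completed a whole number of laps, i.e. after lcm(1, 8) = 8 out-shuffles.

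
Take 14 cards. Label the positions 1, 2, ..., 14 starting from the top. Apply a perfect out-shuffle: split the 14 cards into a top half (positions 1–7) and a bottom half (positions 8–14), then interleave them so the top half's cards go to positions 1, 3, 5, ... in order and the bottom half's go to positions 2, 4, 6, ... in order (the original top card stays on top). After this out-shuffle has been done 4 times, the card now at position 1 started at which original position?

1

Work backwards from position 1, undoing one out-shuffle at a time:
1 ← 1 ← 1 ← 1 ← 1
So the card now at position 1 started at position 1.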